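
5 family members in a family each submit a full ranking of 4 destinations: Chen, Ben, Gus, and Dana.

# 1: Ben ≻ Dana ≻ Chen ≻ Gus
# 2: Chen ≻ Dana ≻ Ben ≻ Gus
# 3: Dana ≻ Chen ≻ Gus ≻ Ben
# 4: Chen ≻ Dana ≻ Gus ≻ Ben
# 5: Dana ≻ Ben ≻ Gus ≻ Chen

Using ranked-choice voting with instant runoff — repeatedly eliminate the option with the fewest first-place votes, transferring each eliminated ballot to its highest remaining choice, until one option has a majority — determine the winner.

Round 1: Chen 2, Dana 2, Ben 1, Gus 0. Gus has the fewest and is eliminated.
Round 2: Chen 2, Dana 2, Ben 1. Ben has the fewest and is eliminated.
Round 3: Dana 3, Chen 2. Dana has a majority.

Dana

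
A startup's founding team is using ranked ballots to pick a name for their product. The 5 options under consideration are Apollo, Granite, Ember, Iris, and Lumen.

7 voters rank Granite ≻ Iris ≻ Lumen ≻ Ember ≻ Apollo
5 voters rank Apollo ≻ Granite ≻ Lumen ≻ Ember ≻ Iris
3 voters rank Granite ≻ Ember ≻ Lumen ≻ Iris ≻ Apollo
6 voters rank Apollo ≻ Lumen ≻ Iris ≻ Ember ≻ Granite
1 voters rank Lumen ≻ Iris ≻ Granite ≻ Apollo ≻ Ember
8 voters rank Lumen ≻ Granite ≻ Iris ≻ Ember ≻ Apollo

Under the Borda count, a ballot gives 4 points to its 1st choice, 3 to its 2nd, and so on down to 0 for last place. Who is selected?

Borda scores:
  Apollo: 7·0 + 5·4 + 3·0 + 6·4 + 1 + 8·0 = 45
  Granite: 7·4 + 5·3 + 3·4 + 6·0 + 2 + 8·3 = 81
  Ember: 7·1 + 5·1 + 3·3 + 6·1 + 0 + 8·1 = 35
  Iris: 7·3 + 5·0 + 3·1 + 6·2 + 3 + 8·2 = 55
  Lumen: 7·2 + 5·2 + 3·2 + 6·3 + 4 + 8·4 = 84
Lumen has the highest total.

Lumen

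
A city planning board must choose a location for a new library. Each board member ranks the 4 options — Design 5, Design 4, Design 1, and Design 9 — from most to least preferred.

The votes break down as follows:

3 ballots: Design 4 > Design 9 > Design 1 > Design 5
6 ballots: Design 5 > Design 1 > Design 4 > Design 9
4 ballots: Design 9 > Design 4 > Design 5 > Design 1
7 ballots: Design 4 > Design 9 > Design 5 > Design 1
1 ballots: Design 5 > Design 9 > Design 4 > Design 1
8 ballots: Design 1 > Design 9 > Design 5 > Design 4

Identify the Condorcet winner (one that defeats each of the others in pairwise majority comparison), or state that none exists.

Head-to-head results (29 voters total):
Design 5 vs Design 4: Design 5 wins 15–14.
Design 5 vs Design 1: Design 5 wins 18–11.
Design 5 vs Design 9: Design 9 wins 22–7.
Design 4 vs Design 1: Design 4 wins 15–14.
Design 4 vs Design 9: Design 4 wins 16–13.
Design 1 vs Design 9: Design 9 wins 15–14.
No candidate beats all others: Design 5 beats Design 4 beats Design 9 beats Design 5, a majority cycle.

There is no Condorcet winner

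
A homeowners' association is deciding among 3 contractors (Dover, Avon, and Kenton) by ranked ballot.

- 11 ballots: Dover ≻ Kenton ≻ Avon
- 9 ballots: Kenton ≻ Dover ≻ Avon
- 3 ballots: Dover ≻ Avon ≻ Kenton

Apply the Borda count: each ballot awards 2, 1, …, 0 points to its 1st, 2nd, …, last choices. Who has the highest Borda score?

Dover

Borda scores:
  Dover: 11·2 + 9·1 + 3·2 = 37
  Avon: 11·0 + 9·0 + 3·1 = 3
  Kenton: 11·1 + 9·2 + 3·0 = 29
Dover has the highest total.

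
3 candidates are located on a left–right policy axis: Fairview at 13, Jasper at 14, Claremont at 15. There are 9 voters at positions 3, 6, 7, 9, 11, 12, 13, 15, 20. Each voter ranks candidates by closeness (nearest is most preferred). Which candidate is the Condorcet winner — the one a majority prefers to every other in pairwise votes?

With single-peaked preferences on a line, the Condorcet winner is the candidate closest to the median voter.
The median voter (position 11) is closest to Fairview at 13.
Check: Fairview vs Claremont — voters closer to Fairview: 7 of 9.

Fairview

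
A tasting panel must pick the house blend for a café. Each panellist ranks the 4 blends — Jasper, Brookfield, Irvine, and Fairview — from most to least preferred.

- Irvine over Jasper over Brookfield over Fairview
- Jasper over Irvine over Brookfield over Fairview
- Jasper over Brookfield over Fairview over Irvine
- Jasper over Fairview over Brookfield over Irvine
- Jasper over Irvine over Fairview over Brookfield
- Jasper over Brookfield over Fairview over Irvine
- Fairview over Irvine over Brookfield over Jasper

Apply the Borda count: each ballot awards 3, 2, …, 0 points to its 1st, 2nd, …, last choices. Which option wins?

Jasper

Borda scores:
  Jasper: 2 + 3 + 3 + 3 + 3 + 3 + 0 = 17
  Brookfield: 1 + 1 + 2 + 1 + 0 + 2 + 1 = 8
  Irvine: 3 + 2 + 0 + 0 + 2 + 0 + 2 = 9
  Fairview: 0 + 0 + 1 + 2 + 1 + 1 + 3 = 8
Jasper has the highest total.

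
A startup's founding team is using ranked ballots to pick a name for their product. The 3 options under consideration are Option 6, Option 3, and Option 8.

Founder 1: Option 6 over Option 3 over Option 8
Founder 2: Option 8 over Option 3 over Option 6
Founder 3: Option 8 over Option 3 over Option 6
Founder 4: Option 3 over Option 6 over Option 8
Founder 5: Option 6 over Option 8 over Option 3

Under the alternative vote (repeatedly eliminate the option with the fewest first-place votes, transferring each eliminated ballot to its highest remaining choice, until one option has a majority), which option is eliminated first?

Round 1: Option 6 2, Option 8 2, Option 3 1. Option 3 has the fewest and is eliminated.
Round 2: Option 6 3, Option 8 2. Option 6 has a majority.

Option 3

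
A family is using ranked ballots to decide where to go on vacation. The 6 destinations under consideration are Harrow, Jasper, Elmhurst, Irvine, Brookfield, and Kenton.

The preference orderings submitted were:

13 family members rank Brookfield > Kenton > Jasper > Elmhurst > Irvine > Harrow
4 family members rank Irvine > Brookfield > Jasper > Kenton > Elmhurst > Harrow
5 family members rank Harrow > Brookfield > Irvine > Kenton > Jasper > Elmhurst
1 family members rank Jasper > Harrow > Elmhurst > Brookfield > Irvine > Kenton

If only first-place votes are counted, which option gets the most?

First-place vote totals:
  Harrow: 5
  Jasper: 1
  Elmhurst: 0
  Irvine: 4
  Brookfield: 13
  Kenton: 0
Brookfield has the most first-place votes.

Brookfield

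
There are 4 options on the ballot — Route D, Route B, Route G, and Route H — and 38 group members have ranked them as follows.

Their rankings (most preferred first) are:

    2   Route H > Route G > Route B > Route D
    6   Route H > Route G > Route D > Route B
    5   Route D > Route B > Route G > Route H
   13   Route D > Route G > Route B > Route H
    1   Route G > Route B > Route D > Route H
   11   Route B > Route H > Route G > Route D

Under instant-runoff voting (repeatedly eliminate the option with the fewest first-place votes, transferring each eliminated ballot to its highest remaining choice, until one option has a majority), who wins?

Route D

Round 1: Route D 18, Route B 11, Route H 8, Route G 1. Route G has the fewest and is eliminated.
Round 2: Route D 18, Route B 12, Route H 8. Route H has the fewest and is eliminated.
Round 3: Route D 24, Route B 14. Route D has a majority.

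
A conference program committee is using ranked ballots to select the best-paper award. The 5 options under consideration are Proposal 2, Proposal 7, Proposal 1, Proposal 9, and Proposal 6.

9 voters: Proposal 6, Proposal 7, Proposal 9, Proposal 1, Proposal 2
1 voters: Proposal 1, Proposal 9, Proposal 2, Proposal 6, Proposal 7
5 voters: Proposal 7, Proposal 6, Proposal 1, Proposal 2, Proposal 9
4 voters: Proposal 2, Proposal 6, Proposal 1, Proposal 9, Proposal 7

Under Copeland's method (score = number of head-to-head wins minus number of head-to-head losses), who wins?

Pairwise results:
  Proposal 2 vs Proposal 7: Proposal 7 wins 14–5.
  Proposal 2 vs Proposal 1: Proposal 1 wins 15–4.
  Proposal 2 vs Proposal 9: Proposal 9 wins 10–9.
  Proposal 2 vs Proposal 6: Proposal 6 wins 14–5.
  Proposal 7 vs Proposal 1: Proposal 7 wins 14–5.
  Proposal 7 vs Proposal 9: Proposal 7 wins 14–5.
  Proposal 7 vs Proposal 6: Proposal 6 wins 14–5.
  Proposal 1 vs Proposal 9: Proposal 1 wins 10–9.
  Proposal 1 vs Proposal 6: Proposal 6 wins 18–1.
  Proposal 9 vs Proposal 6: Proposal 6 wins 18–1.
Copeland scores (wins − losses):
  Proposal 2: 0 − 4 = -4
  Proposal 7: 3 − 1 = 2
  Proposal 1: 2 − 2 = 0
  Proposal 9: 1 − 3 = -2
  Proposal 6: 4 − 0 = 4
Proposal 6 has the best Copeland score.

Proposal 6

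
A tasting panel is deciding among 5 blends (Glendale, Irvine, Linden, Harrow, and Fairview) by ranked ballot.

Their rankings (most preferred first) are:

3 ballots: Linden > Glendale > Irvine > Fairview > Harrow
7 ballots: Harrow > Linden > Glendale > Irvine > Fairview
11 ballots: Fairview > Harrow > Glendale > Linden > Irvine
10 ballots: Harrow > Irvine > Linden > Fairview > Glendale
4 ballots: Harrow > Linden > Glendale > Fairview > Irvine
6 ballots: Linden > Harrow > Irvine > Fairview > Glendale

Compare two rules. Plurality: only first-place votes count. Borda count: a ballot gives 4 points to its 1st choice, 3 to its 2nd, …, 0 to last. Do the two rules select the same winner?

Plurality first-place counts: Glendale 0, Irvine 0, Linden 9, Harrow 21, Fairview 11 → Harrow.
Borda totals: Glendale 53, Irvine 55, Linden 100, Harrow 135, Fairview 67 → Harrow.
The two rules agree on Harrow.

Yes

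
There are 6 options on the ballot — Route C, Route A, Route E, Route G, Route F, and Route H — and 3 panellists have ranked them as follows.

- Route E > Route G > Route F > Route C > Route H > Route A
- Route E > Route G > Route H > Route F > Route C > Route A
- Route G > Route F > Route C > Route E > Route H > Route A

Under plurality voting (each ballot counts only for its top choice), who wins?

First-place vote totals:
  Route C: 0
  Route A: 0
  Route E: 2
  Route G: 1
  Route F: 0
  Route H: 0
Route E has the most first-place votes.

Route E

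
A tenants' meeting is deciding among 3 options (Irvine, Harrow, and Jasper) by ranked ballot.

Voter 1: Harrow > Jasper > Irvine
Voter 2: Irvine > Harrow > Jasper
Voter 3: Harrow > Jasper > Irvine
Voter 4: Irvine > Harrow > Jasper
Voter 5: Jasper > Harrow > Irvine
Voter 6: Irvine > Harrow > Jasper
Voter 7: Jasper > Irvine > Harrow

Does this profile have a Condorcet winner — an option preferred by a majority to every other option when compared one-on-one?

No

Head-to-head results (7 voters total):
Irvine vs Harrow: Irvine wins 4–3.
Irvine vs Jasper: Jasper wins 4–3.
Harrow vs Jasper: Harrow wins 5–2.
No candidate beats all others: Irvine beats Harrow beats Jasper beats Irvine, a majority cycle.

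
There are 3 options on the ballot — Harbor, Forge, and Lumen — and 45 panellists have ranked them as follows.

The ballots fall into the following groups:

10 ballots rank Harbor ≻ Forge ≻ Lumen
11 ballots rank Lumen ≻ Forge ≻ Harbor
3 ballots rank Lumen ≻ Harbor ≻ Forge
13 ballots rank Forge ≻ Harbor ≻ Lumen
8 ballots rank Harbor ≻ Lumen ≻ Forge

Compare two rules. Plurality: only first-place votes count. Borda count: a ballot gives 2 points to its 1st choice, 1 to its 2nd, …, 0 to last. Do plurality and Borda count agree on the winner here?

Yes

Plurality first-place counts: Harbor 18, Forge 13, Lumen 14 → Harbor.
Borda totals: Harbor 52, Forge 47, Lumen 36 → Harbor.
The two rules agree on Harbor.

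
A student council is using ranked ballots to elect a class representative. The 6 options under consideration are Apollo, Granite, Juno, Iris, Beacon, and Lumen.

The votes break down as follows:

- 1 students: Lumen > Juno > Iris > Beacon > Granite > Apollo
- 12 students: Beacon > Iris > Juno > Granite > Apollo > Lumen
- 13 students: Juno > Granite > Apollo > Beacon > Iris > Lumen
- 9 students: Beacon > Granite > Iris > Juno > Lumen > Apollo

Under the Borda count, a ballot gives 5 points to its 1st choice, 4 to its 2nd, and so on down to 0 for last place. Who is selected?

Borda scores:
  Apollo: 0 + 12·1 + 13·3 + 9·0 = 51
  Granite: 1 + 12·2 + 13·4 + 9·4 = 113
  Juno: 4 + 12·3 + 13·5 + 9·2 = 123
  Iris: 3 + 12·4 + 13·1 + 9·3 = 91
  Beacon: 2 + 12·5 + 13·2 + 9·5 = 133
  Lumen: 5 + 12·0 + 13·0 + 9·1 = 14
Beacon has the highest total.

Beacon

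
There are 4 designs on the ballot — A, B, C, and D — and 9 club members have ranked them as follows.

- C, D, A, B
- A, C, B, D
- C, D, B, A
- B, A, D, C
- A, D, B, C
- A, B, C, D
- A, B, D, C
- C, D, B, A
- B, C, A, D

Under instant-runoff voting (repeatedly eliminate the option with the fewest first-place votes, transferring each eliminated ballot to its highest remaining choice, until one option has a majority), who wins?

Round 1: A 4, C 3, B 2, D 0. D has the fewest and is eliminated.
Round 2: A 4, C 3, B 2. B has the fewest and is eliminated.
Round 3: A 5, C 4. A has a majority.

A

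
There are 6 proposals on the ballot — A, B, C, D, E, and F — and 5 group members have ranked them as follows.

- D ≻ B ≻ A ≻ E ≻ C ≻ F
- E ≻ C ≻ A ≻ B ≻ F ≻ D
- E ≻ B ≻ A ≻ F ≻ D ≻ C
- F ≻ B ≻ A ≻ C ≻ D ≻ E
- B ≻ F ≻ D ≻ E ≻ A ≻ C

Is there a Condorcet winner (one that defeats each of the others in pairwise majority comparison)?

Head-to-head results (5 voters total):
A vs B: B wins 4–1.
A vs C: A wins 4–1.
A vs D: A wins 3–2.
A vs E: E wins 3–2.
A vs F: A wins 3–2.
B vs C: B wins 4–1.
B vs D: B wins 4–1.
B vs E: B wins 3–2.
B vs F: B wins 4–1.
C vs D: D wins 3–2.
C vs E: E wins 4–1.
C vs F: F wins 3–2.
D vs E: D wins 3–2.
D vs F: F wins 4–1.
E vs F: E wins 3–2.
B beats each rival — A (4–1), C (4–1), D (4–1), E (3–2), F (4–1) — so B is the Condorcet winner.

Yes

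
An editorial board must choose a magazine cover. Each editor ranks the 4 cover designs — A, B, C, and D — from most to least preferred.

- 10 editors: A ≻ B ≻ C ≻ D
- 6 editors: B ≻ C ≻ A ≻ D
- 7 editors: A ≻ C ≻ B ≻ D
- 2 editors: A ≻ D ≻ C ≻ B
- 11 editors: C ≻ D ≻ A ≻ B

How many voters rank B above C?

Ballots ranking B above C: 10+6 = 16.
Ballots ranking C above B: 7+2+11 = 20.
So 16 of 36 voters prefer B to C.

16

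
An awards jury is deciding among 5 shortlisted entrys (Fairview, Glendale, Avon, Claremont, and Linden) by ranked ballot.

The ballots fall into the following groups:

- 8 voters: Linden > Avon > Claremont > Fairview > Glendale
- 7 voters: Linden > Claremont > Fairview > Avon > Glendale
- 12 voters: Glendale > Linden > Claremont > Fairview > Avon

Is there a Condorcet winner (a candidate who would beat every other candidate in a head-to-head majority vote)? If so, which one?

Head-to-head results (27 voters total):
Fairview vs Glendale: Fairview wins 15–12.
Fairview vs Avon: Fairview wins 19–8.
Fairview vs Claremont: Claremont wins 27–0.
Fairview vs Linden: Linden wins 27–0.
Glendale vs Avon: Avon wins 15–12.
Glendale vs Claremont: Claremont wins 15–12.
Glendale vs Linden: Linden wins 15–12.
Avon vs Claremont: Claremont wins 19–8.
Avon vs Linden: Linden wins 27–0.
Claremont vs Linden: Linden wins 27–0.
Linden beats each rival — Fairview (27–0), Glendale (15–12), Avon (27–0), Claremont (27–0) — so Linden is the Condorcet winner.

Linden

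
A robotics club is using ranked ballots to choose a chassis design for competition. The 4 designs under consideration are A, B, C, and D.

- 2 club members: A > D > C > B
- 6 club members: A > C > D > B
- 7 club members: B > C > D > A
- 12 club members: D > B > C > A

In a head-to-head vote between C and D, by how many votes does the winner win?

1

Ballots ranking C above D: 6+7 = 13.
Ballots ranking D above C: 2+12 = 14.
D wins 14–13, a margin of 1.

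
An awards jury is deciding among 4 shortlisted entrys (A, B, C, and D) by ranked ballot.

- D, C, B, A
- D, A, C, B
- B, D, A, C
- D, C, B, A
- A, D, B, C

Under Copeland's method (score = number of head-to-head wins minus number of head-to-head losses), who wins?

Pairwise results:
  A vs B: B wins 3–2.
  A vs C: A wins 3–2.
  A vs D: D wins 4–1.
  B vs C: C wins 3–2.
  B vs D: D wins 4–1.
  C vs D: D wins 5–0.
Copeland scores (wins − losses):
  A: 1 − 2 = -1
  B: 1 − 2 = -1
  C: 1 − 2 = -1
  D: 3 − 0 = 3
D has the best Copeland score.

D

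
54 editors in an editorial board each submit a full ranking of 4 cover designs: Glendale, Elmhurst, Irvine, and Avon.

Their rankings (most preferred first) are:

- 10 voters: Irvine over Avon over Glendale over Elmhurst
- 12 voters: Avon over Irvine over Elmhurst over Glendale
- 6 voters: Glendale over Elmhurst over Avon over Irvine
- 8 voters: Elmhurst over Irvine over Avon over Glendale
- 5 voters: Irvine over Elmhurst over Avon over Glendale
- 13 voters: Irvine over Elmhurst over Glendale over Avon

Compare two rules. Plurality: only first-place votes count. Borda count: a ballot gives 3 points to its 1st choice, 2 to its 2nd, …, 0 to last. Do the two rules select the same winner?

Yes

Plurality first-place counts: Glendale 6, Elmhurst 8, Irvine 28, Avon 12 → Irvine.
Borda totals: Glendale 41, Elmhurst 84, Irvine 124, Avon 75 → Irvine.
The two rules agree on Irvine.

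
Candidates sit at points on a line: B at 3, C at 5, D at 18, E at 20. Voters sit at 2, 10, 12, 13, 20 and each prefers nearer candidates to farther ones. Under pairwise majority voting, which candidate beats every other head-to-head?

With single-peaked preferences on a line, the Condorcet winner is the candidate closest to the median voter.
The median voter (position 12) is closest to D at 18.
Check: D vs B — voters closer to D: 3 of 5.

D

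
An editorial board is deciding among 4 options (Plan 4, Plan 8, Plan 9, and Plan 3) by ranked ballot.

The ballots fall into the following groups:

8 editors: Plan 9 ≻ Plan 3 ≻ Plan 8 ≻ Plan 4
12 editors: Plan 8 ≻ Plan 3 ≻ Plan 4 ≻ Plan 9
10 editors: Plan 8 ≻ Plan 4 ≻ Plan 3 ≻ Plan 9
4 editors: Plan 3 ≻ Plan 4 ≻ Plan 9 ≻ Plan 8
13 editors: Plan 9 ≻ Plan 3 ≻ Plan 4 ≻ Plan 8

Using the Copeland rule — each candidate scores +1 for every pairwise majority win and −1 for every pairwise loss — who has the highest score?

Pairwise results:
  Plan 4 vs Plan 8: Plan 8 wins 30–17.
  Plan 4 vs Plan 9: Plan 4 wins 26–21.
  Plan 4 vs Plan 3: Plan 3 wins 37–10.
  Plan 8 vs Plan 9: Plan 9 wins 25–22.
  Plan 8 vs Plan 3: Plan 3 wins 25–22.
  Plan 9 vs Plan 3: Plan 3 wins 26–21.
Copeland scores (wins − losses):
  Plan 4: 1 − 2 = -1
  Plan 8: 1 − 2 = -1
  Plan 9: 1 − 2 = -1
  Plan 3: 3 − 0 = 3
Plan 3 has the best Copeland score.

Plan 3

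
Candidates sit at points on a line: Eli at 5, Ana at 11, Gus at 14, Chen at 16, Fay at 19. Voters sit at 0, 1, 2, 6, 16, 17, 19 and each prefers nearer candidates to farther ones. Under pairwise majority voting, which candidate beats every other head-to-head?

Eli

With single-peaked preferences on a line, the Condorcet winner is the candidate closest to the median voter.
The median voter (position 6) is closest to Eli at 5.
Check: Eli vs Ana — voters closer to Eli: 4 of 7.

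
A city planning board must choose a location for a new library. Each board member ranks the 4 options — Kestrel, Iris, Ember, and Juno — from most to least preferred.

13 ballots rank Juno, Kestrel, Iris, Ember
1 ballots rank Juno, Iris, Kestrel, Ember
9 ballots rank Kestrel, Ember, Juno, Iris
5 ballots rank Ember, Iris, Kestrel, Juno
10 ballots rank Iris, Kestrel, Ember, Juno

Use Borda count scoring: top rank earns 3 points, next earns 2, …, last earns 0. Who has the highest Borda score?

Borda scores:
  Kestrel: 13·2 + 1 + 9·3 + 5·1 + 10·2 = 79
  Iris: 13·1 + 2 + 9·0 + 5·2 + 10·3 = 55
  Ember: 13·0 + 0 + 9·2 + 5·3 + 10·1 = 43
  Juno: 13·3 + 3 + 9·1 + 5·0 + 10·0 = 51
Kestrel has the highest total.

Kestrel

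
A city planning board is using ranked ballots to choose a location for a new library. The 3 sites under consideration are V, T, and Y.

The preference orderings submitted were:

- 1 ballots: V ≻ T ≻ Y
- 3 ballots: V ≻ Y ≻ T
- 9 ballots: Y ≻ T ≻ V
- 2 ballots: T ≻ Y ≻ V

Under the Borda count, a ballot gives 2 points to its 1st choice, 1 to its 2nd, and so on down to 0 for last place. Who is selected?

Y

Borda scores:
  V: 2 + 3·2 + 9·0 + 2·0 = 8
  T: 1 + 3·0 + 9·1 + 2·2 = 14
  Y: 0 + 3·1 + 9·2 + 2·1 = 23
Y has the highest total.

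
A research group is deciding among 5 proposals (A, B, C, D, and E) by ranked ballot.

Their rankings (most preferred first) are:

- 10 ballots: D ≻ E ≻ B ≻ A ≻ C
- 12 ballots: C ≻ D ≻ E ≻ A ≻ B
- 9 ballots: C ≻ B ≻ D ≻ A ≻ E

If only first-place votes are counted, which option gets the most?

First-place vote totals:
  A: 0
  B: 0
  C: 21
  D: 10
  E: 0
C has the most first-place votes.

C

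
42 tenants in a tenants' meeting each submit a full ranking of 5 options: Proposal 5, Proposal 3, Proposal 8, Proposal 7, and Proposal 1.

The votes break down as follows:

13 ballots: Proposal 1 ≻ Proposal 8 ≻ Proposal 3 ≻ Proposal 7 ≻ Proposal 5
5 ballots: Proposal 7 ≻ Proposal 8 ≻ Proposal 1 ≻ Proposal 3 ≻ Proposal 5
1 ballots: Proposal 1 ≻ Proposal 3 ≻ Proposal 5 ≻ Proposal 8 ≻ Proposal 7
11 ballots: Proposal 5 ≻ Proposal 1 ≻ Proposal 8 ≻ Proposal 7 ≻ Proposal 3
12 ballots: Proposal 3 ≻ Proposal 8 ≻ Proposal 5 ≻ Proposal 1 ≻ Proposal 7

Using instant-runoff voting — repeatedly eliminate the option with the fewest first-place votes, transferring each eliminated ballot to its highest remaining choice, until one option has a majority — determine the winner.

Proposal 1

Round 1: Proposal 1 14, Proposal 3 12, Proposal 5 11, Proposal 7 5, Proposal 8 0. Proposal 8 has the fewest and is eliminated.
Round 2: Proposal 1 14, Proposal 3 12, Proposal 5 11, Proposal 7 5. Proposal 7 has the fewest and is eliminated.
Round 3: Proposal 1 19, Proposal 3 12, Proposal 5 11. Proposal 5 has the fewest and is eliminated.
Round 4: Proposal 1 30, Proposal 3 12. Proposal 1 has a majority.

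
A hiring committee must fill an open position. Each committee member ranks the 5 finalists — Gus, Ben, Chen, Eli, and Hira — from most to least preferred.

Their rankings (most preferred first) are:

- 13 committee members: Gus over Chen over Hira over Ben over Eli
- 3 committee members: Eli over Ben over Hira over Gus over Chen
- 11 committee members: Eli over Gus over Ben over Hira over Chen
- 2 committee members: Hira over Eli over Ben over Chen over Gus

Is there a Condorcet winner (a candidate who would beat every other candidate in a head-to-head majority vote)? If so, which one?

Head-to-head results (29 voters total):
Gus vs Ben: Gus wins 24–5.
Gus vs Chen: Gus wins 27–2.
Gus vs Eli: Eli wins 16–13.
Gus vs Hira: Gus wins 24–5.
Ben vs Chen: Ben wins 16–13.
Ben vs Eli: Eli wins 16–13.
Ben vs Hira: Hira wins 15–14.
Chen vs Eli: Eli wins 16–13.
Chen vs Hira: Hira wins 16–13.
Eli vs Hira: Hira wins 15–14.
No candidate beats all others: Gus beats Hira beats Eli beats Gus, a majority cycle.

None — there is no Condorcet winner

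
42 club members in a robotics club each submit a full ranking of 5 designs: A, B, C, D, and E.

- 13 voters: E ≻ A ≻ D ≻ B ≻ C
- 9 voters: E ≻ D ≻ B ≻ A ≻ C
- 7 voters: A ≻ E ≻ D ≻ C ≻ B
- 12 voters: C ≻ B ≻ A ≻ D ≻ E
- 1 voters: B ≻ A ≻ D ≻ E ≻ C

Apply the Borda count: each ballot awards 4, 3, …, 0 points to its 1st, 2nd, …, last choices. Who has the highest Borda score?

E

Borda scores:
  A: 13·3 + 9·1 + 7·4 + 12·2 + 3 = 103
  B: 13·1 + 9·2 + 7·0 + 12·3 + 4 = 71
  C: 13·0 + 9·0 + 7·1 + 12·4 + 0 = 55
  D: 13·2 + 9·3 + 7·2 + 12·1 + 2 = 81
  E: 13·4 + 9·4 + 7·3 + 12·0 + 1 = 110
E has the highest total.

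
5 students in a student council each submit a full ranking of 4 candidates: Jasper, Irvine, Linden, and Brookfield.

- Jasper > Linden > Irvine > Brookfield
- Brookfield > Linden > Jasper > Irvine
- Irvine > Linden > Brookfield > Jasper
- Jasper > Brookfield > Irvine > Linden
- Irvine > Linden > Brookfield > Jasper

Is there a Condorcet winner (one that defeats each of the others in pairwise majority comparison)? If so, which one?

Head-to-head results (5 voters total):
Jasper vs Irvine: Jasper wins 3–2.
Jasper vs Linden: Linden wins 3–2.
Jasper vs Brookfield: Brookfield wins 3–2.
Irvine vs Linden: Irvine wins 3–2.
Irvine vs Brookfield: Irvine wins 3–2.
Linden vs Brookfield: Linden wins 3–2.
No candidate beats all others: Jasper beats Irvine beats Linden beats Jasper, a majority cycle.

No Condorcet winner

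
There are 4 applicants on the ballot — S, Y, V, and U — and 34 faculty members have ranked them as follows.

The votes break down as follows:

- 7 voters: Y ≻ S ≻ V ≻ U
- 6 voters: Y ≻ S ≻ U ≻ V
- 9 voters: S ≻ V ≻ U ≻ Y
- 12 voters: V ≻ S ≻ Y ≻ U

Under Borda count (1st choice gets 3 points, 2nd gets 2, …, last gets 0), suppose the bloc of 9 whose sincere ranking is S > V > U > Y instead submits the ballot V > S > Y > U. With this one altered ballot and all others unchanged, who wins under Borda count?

Borda totals with the altered ballot: S 68, Y 60, V 70, U 6.
The switch changes the winner from S to V.

V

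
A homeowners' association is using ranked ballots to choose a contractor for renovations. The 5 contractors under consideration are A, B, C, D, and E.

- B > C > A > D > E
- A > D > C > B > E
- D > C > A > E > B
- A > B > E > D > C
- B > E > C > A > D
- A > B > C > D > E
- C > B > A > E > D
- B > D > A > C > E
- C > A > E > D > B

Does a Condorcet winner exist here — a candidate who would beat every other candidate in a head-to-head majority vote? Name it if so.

Head-to-head results (9 voters total):
A vs B: A wins 5–4.
A vs C: C wins 5–4.
A vs D: A wins 7–2.
A vs E: A wins 8–1.
B vs C: B wins 5–4.
B vs D: B wins 6–3.
B vs E: B wins 7–2.
C vs D: C wins 5–4.
C vs E: C wins 7–2.
D vs E: D wins 5–4.
No candidate beats all others: A beats B beats C beats A, a majority cycle.

None — there is no Condorcet winner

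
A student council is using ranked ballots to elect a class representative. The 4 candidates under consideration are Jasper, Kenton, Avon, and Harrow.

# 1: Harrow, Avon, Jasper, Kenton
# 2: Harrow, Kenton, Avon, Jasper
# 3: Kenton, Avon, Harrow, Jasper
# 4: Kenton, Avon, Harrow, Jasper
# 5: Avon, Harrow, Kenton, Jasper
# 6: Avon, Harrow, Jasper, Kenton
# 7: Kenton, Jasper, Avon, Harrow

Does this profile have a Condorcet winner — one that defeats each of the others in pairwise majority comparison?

No

Head-to-head results (7 voters total):
Jasper vs Kenton: Kenton wins 5–2.
Jasper vs Avon: Avon wins 6–1.
Jasper vs Harrow: Harrow wins 6–1.
Kenton vs Avon: Kenton wins 4–3.
Kenton vs Harrow: Harrow wins 4–3.
Avon vs Harrow: Avon wins 5–2.
No candidate beats all others: Kenton beats Avon beats Harrow beats Kenton, a majority cycle.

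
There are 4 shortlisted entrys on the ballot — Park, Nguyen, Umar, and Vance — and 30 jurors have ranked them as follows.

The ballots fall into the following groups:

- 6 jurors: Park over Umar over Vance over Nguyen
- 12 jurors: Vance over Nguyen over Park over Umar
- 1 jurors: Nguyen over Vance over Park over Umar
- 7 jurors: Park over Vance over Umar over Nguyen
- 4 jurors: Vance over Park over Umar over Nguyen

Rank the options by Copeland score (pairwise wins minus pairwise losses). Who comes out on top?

Pairwise results:
  Park vs Nguyen: Park wins 17–13.
  Park vs Umar: Park wins 30–0.
  Park vs Vance: Vance wins 17–13.
  Nguyen vs Umar: Umar wins 17–13.
  Nguyen vs Vance: Vance wins 29–1.
  Umar vs Vance: Vance wins 24–6.
Copeland scores (wins − losses):
  Park: 2 − 1 = 1
  Nguyen: 0 − 3 = -3
  Umar: 1 − 2 = -1
  Vance: 3 − 0 = 3
Vance has the best Copeland score.

Vance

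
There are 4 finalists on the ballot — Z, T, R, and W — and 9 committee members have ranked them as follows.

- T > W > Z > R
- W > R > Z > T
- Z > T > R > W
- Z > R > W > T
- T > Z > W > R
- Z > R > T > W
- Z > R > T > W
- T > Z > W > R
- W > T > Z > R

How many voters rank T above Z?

4

Ballots ranking T above Z: 4.
Ballots ranking Z above T: 5.
So 4 of 9 voters prefer T to Z.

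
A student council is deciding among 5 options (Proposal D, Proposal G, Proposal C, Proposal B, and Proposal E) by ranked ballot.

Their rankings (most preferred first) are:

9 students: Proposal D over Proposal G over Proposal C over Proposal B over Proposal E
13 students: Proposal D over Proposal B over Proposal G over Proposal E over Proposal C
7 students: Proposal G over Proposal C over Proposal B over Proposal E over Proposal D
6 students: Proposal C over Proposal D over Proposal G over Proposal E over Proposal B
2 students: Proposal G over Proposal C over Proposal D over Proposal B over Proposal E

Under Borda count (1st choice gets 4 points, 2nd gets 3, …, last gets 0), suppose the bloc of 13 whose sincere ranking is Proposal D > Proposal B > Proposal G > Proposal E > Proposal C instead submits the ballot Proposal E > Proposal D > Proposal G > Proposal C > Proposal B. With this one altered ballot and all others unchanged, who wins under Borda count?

Proposal G

Borda totals with the altered ballot: Proposal D 97, Proposal G 101, Proposal C 82, Proposal B 25, Proposal E 65.
The switch changes the winner from Proposal D to Proposal G.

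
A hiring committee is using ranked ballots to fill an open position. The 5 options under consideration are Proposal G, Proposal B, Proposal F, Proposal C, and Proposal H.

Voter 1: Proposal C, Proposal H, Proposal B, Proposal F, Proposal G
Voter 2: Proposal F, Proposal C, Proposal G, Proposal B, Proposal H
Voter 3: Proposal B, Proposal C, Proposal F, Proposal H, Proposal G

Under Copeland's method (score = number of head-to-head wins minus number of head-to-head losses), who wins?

Proposal C

Pairwise results:
  Proposal G vs Proposal B: Proposal B wins 2–1.
  Proposal G vs Proposal F: Proposal F wins 3–0.
  Proposal G vs Proposal C: Proposal C wins 3–0.
  Proposal G vs Proposal H: Proposal H wins 2–1.
  Proposal B vs Proposal F: Proposal B wins 2–1.
  Proposal B vs Proposal C: Proposal C wins 2–1.
  Proposal B vs Proposal H: Proposal B wins 2–1.
  Proposal F vs Proposal C: Proposal C wins 2–1.
  Proposal F vs Proposal H: Proposal F wins 2–1.
  Proposal C vs Proposal H: Proposal C wins 3–0.
Copeland scores (wins − losses):
  Proposal G: 0 − 4 = -4
  Proposal B: 3 − 1 = 2
  Proposal F: 2 − 2 = 0
  Proposal C: 4 − 0 = 4
  Proposal H: 1 − 3 = -2
Proposal C has the best Copeland score.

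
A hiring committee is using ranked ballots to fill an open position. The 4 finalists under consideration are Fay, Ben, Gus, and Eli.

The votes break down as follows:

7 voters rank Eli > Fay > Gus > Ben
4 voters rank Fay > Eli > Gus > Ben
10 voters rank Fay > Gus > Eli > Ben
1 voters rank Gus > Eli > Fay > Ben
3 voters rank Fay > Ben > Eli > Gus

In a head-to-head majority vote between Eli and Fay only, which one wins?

Ballots ranking Eli above Fay: 7+1 = 8.
Ballots ranking Fay above Eli: 4+10+3 = 17.
Fay wins the head-to-head, 17–8.

Fay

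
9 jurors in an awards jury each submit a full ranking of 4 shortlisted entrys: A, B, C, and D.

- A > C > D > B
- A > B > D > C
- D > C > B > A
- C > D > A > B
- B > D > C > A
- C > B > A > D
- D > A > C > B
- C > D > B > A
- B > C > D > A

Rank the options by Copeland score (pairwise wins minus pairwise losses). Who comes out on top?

Pairwise results:
  A vs B: B wins 5–4.
  A vs C: C wins 6–3.
  A vs D: D wins 6–3.
  B vs C: C wins 6–3.
  B vs D: D wins 5–4.
  C vs D: C wins 5–4.
Copeland scores (wins − losses):
  A: 0 − 3 = -3
  B: 1 − 2 = -1
  C: 3 − 0 = 3
  D: 2 − 1 = 1
C has the best Copeland score.

C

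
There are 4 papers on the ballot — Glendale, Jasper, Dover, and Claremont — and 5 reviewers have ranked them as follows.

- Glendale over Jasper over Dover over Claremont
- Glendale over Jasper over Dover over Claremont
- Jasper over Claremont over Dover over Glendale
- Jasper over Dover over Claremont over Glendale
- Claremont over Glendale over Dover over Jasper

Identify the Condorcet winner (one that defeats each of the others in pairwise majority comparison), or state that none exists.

There is no Condorcet winner

Head-to-head results (5 voters total):
Glendale vs Jasper: Glendale wins 3–2.
Glendale vs Dover: Glendale wins 3–2.
Glendale vs Claremont: Claremont wins 3–2.
Jasper vs Dover: Jasper wins 4–1.
Jasper vs Claremont: Jasper wins 4–1.
Dover vs Claremont: Dover wins 3–2.
No candidate beats all others: Glendale beats Jasper beats Claremont beats Glendale, a majority cycle.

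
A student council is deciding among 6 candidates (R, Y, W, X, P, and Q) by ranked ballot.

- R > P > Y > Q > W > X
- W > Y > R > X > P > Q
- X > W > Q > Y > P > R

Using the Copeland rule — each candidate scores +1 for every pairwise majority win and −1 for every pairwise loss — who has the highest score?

W

Pairwise results:
  R vs Y: Y wins 2–1.
  R vs W: W wins 2–1.
  R vs X: R wins 2–1.
  R vs P: R wins 2–1.
  R vs Q: R wins 2–1.
  Y vs W: W wins 2–1.
  Y vs X: Y wins 2–1.
  Y vs P: Y wins 2–1.
  Y vs Q: Y wins 2–1.
  W vs X: W wins 2–1.
  W vs P: W wins 2–1.
  W vs Q: W wins 2–1.
  X vs P: X wins 2–1.
  X vs Q: X wins 2–1.
  P vs Q: P wins 2–1.
Copeland scores (wins − losses):
  R: 3 − 2 = 1
  Y: 4 − 1 = 3
  W: 5 − 0 = 5
  X: 2 − 3 = -1
  P: 1 − 4 = -3
  Q: 0 − 5 = -5
W has the best Copeland score.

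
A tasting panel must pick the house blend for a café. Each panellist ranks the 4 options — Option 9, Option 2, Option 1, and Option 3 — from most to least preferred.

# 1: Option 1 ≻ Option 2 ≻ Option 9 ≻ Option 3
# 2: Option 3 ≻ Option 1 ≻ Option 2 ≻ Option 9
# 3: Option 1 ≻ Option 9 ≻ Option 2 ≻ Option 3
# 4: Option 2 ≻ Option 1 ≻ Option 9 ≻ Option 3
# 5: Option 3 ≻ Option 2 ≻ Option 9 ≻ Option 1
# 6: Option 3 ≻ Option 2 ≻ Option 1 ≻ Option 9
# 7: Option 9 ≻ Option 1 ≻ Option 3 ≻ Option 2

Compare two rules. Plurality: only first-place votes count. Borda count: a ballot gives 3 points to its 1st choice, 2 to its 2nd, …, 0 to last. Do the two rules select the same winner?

No

Plurality first-place counts: Option 9 1, Option 2 1, Option 1 2, Option 3 3 → Option 3.
Borda totals: Option 9 8, Option 2 11, Option 1 13, Option 3 10 → Option 1.
The two rules disagree: plurality picks Option 3, Borda picks Option 1.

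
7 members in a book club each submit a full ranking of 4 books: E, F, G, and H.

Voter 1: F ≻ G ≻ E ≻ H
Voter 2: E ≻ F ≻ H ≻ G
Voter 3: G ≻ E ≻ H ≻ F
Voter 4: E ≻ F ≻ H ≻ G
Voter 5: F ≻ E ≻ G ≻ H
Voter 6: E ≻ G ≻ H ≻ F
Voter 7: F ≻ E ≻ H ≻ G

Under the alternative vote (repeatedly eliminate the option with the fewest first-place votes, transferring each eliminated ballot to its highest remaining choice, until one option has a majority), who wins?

Round 1: E 3, F 3, G 1, H 0. H has the fewest and is eliminated.
Round 2: E 3, F 3, G 1. G has the fewest and is eliminated.
Round 3: E 4, F 3. E has a majority.

E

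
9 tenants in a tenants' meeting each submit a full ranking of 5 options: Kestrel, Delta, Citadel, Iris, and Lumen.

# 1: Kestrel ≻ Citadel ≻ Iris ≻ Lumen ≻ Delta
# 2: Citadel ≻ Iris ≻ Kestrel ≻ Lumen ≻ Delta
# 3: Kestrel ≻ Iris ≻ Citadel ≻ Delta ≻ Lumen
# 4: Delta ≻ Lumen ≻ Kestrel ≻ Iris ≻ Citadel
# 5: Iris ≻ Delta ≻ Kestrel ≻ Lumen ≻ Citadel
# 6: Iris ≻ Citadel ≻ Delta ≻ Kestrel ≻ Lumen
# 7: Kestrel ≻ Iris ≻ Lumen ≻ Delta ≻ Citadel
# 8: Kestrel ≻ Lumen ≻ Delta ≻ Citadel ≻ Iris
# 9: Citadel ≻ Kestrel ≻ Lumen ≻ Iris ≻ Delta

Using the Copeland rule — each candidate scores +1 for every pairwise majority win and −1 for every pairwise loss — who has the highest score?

Kestrel

Pairwise results:
  Kestrel vs Delta: Kestrel wins 6–3.
  Kestrel vs Citadel: Kestrel wins 6–3.
  Kestrel vs Iris: Kestrel wins 6–3.
  Kestrel vs Lumen: Kestrel wins 8–1.
  Delta vs Citadel: Citadel wins 5–4.
  Delta vs Iris: Iris wins 7–2.
  Delta vs Lumen: Lumen wins 5–4.
  Citadel vs Iris: Iris wins 5–4.
  Citadel vs Lumen: Citadel wins 5–4.
  Iris vs Lumen: Iris wins 6–3.
Copeland scores (wins − losses):
  Kestrel: 4 − 0 = 4
  Delta: 0 − 4 = -4
  Citadel: 2 − 2 = 0
  Iris: 3 − 1 = 2
  Lumen: 1 − 3 = -2
Kestrel has the best Copeland score.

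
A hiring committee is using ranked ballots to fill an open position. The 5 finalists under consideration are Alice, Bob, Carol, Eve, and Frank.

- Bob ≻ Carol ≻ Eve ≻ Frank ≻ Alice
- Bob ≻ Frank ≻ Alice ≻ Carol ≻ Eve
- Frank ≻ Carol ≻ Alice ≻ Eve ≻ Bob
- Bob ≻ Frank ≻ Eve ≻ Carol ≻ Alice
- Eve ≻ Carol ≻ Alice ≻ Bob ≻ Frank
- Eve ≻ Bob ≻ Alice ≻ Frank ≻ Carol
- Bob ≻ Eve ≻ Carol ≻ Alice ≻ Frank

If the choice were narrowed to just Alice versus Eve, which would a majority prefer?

Ballots ranking Alice above Eve: 2.
Ballots ranking Eve above Alice: 5.
Eve wins the head-to-head, 5–2.

Eve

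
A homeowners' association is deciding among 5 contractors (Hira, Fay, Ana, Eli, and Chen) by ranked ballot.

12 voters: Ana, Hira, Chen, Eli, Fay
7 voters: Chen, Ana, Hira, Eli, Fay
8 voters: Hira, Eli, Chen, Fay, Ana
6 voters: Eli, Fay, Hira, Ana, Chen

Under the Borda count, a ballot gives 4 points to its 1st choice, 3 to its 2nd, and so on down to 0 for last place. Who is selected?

Hira

Borda scores:
  Hira: 12·3 + 7·2 + 8·4 + 6·2 = 94
  Fay: 12·0 + 7·0 + 8·1 + 6·3 = 26
  Ana: 12·4 + 7·3 + 8·0 + 6·1 = 75
  Eli: 12·1 + 7·1 + 8·3 + 6·4 = 67
  Chen: 12·2 + 7·4 + 8·2 + 6·0 = 68
Hira has the highest total.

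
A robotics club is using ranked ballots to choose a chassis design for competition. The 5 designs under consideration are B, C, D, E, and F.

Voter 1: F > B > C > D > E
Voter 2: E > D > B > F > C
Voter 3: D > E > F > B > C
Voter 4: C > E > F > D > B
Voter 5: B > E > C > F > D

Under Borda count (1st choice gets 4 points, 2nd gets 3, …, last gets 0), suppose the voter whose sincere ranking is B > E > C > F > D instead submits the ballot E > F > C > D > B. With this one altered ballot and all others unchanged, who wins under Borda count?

Borda totals with the altered ballot: B 6, C 8, D 10, E 14, F 12.
The winner is unchanged: still E.

E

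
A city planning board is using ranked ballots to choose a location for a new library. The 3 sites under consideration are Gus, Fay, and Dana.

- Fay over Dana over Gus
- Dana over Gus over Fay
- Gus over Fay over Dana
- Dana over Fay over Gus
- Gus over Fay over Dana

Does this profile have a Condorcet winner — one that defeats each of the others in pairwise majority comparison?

No

Head-to-head results (5 voters total):
Gus vs Fay: Gus wins 3–2.
Gus vs Dana: Dana wins 3–2.
Fay vs Dana: Fay wins 3–2.
No candidate beats all others: Gus beats Fay beats Dana beats Gus, a majority cycle.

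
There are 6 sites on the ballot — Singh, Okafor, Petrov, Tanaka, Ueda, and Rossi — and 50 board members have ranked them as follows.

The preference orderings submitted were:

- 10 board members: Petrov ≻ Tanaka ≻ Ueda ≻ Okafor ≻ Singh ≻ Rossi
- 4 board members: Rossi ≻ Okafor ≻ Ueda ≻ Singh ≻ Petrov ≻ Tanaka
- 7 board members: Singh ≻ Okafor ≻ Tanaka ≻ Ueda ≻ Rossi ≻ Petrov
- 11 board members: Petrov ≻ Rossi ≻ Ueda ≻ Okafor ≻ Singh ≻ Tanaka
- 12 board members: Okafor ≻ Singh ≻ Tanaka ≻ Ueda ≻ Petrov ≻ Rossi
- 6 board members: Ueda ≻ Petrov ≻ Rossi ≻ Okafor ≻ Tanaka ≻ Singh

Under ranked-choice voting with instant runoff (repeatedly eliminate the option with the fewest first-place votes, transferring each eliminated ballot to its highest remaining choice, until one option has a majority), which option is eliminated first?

Tanaka

Round 1: Petrov 21, Okafor 12, Singh 7, Ueda 6, Rossi 4, Tanaka 0. Tanaka has the fewest and is eliminated.
Round 2: Petrov 21, Okafor 12, Singh 7, Ueda 6, Rossi 4. Rossi has the fewest and is eliminated.
Round 3: Petrov 21, Okafor 16, Singh 7, Ueda 6. Ueda has the fewest and is eliminated.
Round 4: Petrov 27, Okafor 16, Singh 7. Petrov has a majority.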